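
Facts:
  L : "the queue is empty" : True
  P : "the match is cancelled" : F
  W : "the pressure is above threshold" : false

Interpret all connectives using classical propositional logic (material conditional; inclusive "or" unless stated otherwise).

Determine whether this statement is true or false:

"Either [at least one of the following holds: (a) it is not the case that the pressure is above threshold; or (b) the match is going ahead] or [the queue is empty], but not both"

False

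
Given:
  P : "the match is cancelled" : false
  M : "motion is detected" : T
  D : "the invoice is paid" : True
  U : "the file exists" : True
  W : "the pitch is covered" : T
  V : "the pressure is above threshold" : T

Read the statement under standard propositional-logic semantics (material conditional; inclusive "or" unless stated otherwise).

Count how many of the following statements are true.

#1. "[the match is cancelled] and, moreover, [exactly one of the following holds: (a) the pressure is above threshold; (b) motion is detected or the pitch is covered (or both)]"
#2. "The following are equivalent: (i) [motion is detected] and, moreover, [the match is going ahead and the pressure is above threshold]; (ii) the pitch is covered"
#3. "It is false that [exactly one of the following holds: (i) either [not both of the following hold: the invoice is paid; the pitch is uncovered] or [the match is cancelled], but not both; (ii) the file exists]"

2

#1: Formalization: P and (V xor (M or W))

M or W = True or True = True
V xor (M or W) = True xor True = False
P and (V xor (M or W)) = False and False = False
Thus #1 is false.

#2: Parsed as (M and (not P and V)) iff W

not P = not False = True
not P and V = True and True = True
M and (not P and V) = True and True = True
(M and (not P and V)) iff W = True iff True = True
Hence #2 is true.

#3: In symbols: not (((D nand not W) xor P) xor U)

not W = not True = False
D nand not W = True nand False = True
(D nand not W) xor P = True xor False = True
((D nand not W) xor P) xor U = True xor True = False
not (((D nand not W) xor P) xor U) = not False = True
So #3 is true.

True statements: 2 (#2, #3).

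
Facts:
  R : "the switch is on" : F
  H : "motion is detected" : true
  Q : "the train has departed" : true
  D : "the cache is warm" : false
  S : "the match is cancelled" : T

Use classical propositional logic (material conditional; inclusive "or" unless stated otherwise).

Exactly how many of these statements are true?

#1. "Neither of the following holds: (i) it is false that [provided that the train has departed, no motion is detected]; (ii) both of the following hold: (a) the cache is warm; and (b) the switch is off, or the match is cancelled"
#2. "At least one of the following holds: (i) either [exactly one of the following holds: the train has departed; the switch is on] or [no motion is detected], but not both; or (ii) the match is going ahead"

#1: In symbols: not (Q -> not H) nor (D and (not R or S))

not H = not True = False
Q -> not H = True -> False = False
not (Q -> not H) = not False = True
not R = not False = True
not R or S = True or True = True
D and (not R or S) = False and True = False
not (Q -> not H) nor (D and (not R or S)) = True nor False = False
Thus #1 is false.

#2: In symbols: ((Q xor R) xor not H) or not S

Q xor R = True xor False = True
not H = not True = False
(Q xor R) xor not H = True xor False = True
not S = not True = False
((Q xor R) xor not H) or not S = True or False = True
Thus #2 is true.

Count: 1.

1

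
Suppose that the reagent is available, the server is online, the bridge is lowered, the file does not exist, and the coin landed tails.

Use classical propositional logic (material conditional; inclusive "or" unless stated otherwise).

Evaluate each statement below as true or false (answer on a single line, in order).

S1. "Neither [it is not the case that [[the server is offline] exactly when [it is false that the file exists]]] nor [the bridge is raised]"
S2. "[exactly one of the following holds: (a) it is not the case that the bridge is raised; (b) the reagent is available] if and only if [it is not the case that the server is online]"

Let Q = "the server is online" (True), S = "the file exists" (False), R = "the bridge is raised" (False), P = "the reagent is available" (True).

S1: In symbols: not (not Q iff not S) nor R

not Q = not True = False
not S = not False = True
not Q iff not S = False iff True = False
not (not Q iff not S) = not False = True
not (not Q iff not S) nor R = True nor False = False
Thus S1 is false.

S2: Formalization: (not R xor P) iff not Q

not R = not False = True
not R xor P = True xor True = False
not Q = not True = False
(not R xor P) iff not Q = False iff False = True
So S2 is true.

S1 false, S2 true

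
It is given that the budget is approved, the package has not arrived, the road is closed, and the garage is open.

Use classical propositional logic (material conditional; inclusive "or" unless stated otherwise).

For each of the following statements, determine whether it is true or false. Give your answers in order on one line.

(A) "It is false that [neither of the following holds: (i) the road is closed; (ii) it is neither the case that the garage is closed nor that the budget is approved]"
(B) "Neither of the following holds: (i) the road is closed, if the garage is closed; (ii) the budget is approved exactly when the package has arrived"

Let R = "the road is closed" (T), S = "the garage is closed" (F), P = "the budget is approved" (T), Q = "the package has arrived" (F).

(A): Formalization: ¬(R ↓ (S ↓ P))

S ↓ P = F ↓ T = F
R ↓ (S ↓ P) = T ↓ F = F
¬(R ↓ (S ↓ P)) = ¬F = T
Hence (A) is true.

(B): In symbols: (S → R) ↓ (P ↔ Q)

S → R = F → T = T
P ↔ Q = T ↔ F = F
(S → R) ↓ (P ↔ Q) = T ↓ F = F
Thus (B) is false.

(A) true, (B) false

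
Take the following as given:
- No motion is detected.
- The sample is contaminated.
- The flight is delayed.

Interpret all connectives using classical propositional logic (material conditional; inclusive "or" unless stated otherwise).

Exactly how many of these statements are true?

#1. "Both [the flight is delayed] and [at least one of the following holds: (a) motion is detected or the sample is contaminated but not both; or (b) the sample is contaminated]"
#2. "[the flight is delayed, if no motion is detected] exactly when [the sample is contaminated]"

Let R = "the flight is delayed" (True), P = "motion is detected" (False), Q = "the sample is contaminated" (True).

#1: Formalization: R and ((P xor Q) or Q)

P xor Q = False xor True = True
(P xor Q) or Q = True or True = True
R and ((P xor Q) or Q) = True and True = True
Hence #1 is true.

#2: Formalization: (not P -> R) iff Q

not P = not False = True
not P -> R = True -> True = True
(not P -> R) iff Q = True iff True = True
So #2 is true.

2 of the 2 statements are true.

2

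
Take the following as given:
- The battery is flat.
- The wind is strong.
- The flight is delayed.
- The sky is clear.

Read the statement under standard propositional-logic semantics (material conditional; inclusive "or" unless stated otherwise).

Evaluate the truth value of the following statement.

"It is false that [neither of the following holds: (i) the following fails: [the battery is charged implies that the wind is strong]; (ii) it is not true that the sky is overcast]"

The statement is true.

Let H = "the battery is charged" (F), L = "the wind is strong" (T), V = "the sky is overcast" (F).
This is ¬(¬(H → L) ↓ ¬V).

H → L = F → T = T
¬(H → L) = ¬T = F
¬V = ¬F = T
¬(H → L) ↓ ¬V = F ↓ T = F
¬(¬(H → L) ↓ ¬V) = ¬F = T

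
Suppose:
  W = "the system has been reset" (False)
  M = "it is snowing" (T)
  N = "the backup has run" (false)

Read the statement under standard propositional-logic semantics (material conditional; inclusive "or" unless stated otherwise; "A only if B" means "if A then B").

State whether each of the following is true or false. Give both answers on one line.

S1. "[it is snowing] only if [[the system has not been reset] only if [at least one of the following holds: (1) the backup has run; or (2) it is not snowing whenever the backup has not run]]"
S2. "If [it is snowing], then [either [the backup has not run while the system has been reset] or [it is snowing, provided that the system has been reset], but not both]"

S1 False; S2 True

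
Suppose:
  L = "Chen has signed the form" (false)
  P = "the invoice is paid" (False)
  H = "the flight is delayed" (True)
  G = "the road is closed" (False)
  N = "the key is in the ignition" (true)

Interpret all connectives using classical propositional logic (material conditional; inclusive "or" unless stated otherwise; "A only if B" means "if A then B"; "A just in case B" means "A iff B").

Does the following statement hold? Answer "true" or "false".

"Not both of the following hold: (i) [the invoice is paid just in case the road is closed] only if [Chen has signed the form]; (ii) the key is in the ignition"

In symbols: ((P iff G) -> L) nand N

P iff G = False iff False = True
(P iff G) -> L = True -> False = False
((P iff G) -> L) nand N = False nand True = True

The statement is true.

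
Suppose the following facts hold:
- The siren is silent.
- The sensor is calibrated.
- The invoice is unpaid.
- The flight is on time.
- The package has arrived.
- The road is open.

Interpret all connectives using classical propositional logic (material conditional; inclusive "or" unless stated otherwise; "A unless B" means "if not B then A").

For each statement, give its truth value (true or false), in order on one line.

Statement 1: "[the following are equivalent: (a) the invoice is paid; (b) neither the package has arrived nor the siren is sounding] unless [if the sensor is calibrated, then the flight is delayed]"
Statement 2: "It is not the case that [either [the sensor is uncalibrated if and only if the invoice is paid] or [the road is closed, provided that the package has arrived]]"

Statement 1 true / Statement 2 false

Let G = "the invoice is paid" (F), P = "the package has arrived" (T), K = "the siren is sounding" (F), R = "the sensor is calibrated" (T), M = "the flight is delayed" (F), H = "the road is closed" (F).

Statement 1: Parsed as (G ↔ (P ↓ K)) ∨ (R → M)

P ↓ K = T ↓ F = F
G ↔ (P ↓ K) = F ↔ F = T
R → M = T → F = F
(G ↔ (P ↓ K)) ∨ (R → M) = T ∨ F = T
Hence Statement 1 is true.

Statement 2: This is ¬((¬R ↔ G) ∨ (P → H)).

¬R = ¬T = F
¬R ↔ G = F ↔ F = T
P → H = T → F = F
(¬R ↔ G) ∨ (P → H) = T ∨ F = T
¬((¬R ↔ G) ∨ (P → H)) = ¬T = F
So Statement 2 is false.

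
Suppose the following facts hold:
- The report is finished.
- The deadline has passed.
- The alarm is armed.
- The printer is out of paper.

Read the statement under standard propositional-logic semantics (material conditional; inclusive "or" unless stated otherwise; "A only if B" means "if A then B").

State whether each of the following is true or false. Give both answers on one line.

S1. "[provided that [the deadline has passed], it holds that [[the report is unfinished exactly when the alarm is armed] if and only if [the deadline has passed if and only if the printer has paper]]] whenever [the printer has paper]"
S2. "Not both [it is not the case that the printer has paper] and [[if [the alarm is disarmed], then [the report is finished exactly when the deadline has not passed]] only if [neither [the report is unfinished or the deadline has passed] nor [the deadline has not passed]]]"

S1 true; S2 true

Let U = "the printer has paper" (False), H = "the deadline has passed" (True), N = "the report is finished" (True), Q = "the alarm is armed" (True).

S1: Parsed as U -> (H -> ((not N iff Q) iff (H iff U)))

not N = not True = False
not N iff Q = False iff True = False
H iff U = True iff False = False
(not N iff Q) iff (H iff U) = False iff False = True
H -> ((not N iff Q) iff (H iff U)) = True -> True = True
U -> (H -> ((not N iff Q) iff (H iff U))) = False -> True = True
So S1 is true.

S2: This is not U nand ((not Q -> (N iff not H)) -> ((not N or H) nor not H)).

not U = not False = True
not Q = not True = False
not H = not True = False
N iff not H = True iff False = False
not Q -> (N iff not H) = False -> False = True
not N = not True = False
not N or H = False or True = True
not H = not True = False
(not N or H) nor not H = True nor False = False
(not Q -> (N iff not H)) -> ((not N or H) nor not H) = True -> False = False
not U nand ((not Q -> (N iff not H)) -> ((not N or H) nor not H)) = True nand False = True
Thus S2 is true.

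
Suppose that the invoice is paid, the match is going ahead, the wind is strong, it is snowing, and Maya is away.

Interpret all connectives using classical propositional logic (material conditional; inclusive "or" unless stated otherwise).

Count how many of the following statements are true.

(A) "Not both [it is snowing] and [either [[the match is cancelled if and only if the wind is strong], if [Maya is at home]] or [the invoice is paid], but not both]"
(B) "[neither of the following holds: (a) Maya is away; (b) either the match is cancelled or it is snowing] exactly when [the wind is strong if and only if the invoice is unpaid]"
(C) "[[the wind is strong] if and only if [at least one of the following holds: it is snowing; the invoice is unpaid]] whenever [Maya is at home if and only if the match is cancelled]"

Let P = "it is snowing" (T), L = "Maya is at home" (F), D = "the match is cancelled" (F), Q = "the wind is strong" (T), K = "the invoice is paid" (T).

(A): Formalization: P ↑ ((L → (D ↔ Q)) ⊕ K)

D ↔ Q = F ↔ T = F
L → (D ↔ Q) = F → F = T
(L → (D ↔ Q)) ⊕ K = T ⊕ T = F
P ↑ ((L → (D ↔ Q)) ⊕ K) = T ↑ F = T
Thus (A) is true.

(B): Formalization: (¬L ↓ (D ∨ P)) ↔ (Q ↔ ¬K)

¬L = ¬F = T
D ∨ P = F ∨ T = T
¬L ↓ (D ∨ P) = T ↓ T = F
¬K = ¬T = F
Q ↔ ¬K = T ↔ F = F
(¬L ↓ (D ∨ P)) ↔ (Q ↔ ¬K) = F ↔ F = T
So (B) is true.

(C): In symbols: (L ↔ D) → (Q ↔ (P ∨ ¬K))

L ↔ D = F ↔ F = T
¬K = ¬T = F
P ∨ ¬K = T ∨ F = T
Q ↔ (P ∨ ¬K) = T ↔ T = T
(L ↔ D) → (Q ↔ (P ∨ ¬K)) = T → T = T
Thus (C) is true.

Count: 3.

3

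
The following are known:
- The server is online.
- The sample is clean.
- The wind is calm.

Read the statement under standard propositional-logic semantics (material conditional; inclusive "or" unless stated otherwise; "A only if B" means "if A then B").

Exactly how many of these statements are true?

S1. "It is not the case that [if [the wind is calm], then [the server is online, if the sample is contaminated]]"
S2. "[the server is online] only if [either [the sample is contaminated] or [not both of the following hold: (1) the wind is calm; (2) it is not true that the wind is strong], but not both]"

Let W = "the wind is strong" (F), V = "the sample is contaminated" (F), S = "the server is online" (T).

S1: In symbols: ~(~W -> (V -> S))

~W = ~F = T
V -> S = F -> T = T
~W -> (V -> S) = T -> T = T
~(~W -> (V -> S)) = ~T = F
Hence S1 is false.

S2: Parsed as S -> (V xor (~W nand ~W))

~W = ~F = T
~W = ~F = T
~W nand ~W = T nand T = F
V xor (~W nand ~W) = F xor F = F
S -> (V xor (~W nand ~W)) = T -> F = F
Hence S2 is false.

0 of the 2 statements are true (none).

0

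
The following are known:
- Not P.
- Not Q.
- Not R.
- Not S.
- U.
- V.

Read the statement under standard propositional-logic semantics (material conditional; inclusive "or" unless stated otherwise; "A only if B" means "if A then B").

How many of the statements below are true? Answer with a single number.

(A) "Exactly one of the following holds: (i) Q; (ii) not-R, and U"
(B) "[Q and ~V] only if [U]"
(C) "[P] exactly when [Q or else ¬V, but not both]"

3

(A): This is Q xor (not R and U).

not R = not False = True
not R and U = True and True = True
Q xor (not R and U) = False xor True = True
Thus (A) is true.

(B): In symbols: (Q and not V) -> U

not V = not True = False
Q and not V = False and False = False
(Q and not V) -> U = False -> True = True
Thus (B) is true.

(C): Parsed as P iff (Q xor not V)

not V = not True = False
Q xor not V = False xor False = False
P iff (Q xor not V) = False iff False = True
So (C) is true.

True statements: 3 ((A), (B), (C)).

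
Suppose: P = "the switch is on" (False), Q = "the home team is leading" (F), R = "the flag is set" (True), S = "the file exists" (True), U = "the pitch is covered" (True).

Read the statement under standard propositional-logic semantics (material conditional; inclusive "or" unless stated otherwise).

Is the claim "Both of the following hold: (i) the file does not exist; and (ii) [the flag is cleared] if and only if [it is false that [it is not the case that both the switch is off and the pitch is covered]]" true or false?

The statement is false.

Values: S=T, R=T, P=F, U=T.
Parsed as ¬S ∧ (¬R ↔ ¬(¬P ↑ U))

¬S = ¬T = F
¬R = ¬T = F
¬P = ¬F = T
¬P ↑ U = T ↑ T = F
¬(¬P ↑ U) = ¬F = T
¬R ↔ ¬(¬P ↑ U) = F ↔ T = F
¬S ∧ (¬R ↔ ¬(¬P ↑ U)) = F ∧ F = F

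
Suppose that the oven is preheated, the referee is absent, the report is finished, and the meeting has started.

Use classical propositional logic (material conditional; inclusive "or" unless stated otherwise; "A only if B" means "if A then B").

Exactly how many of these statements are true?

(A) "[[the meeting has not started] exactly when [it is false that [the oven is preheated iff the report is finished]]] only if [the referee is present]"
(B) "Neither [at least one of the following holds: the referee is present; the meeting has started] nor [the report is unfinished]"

0

Let S = "the meeting has started" (True), P = "the oven is preheated" (True), R = "the report is finished" (True), Q = "the referee is present" (False).

(A): This is (not S iff not (P iff R)) -> Q.

not S = not True = False
P iff R = True iff True = True
not (P iff R) = not True = False
not S iff not (P iff R) = False iff False = True
(not S iff not (P iff R)) -> Q = True -> False = False
Thus (A) is false.

(B): In symbols: (Q or S) nor not R

Q or S = False or True = True
not R = not True = False
(Q or S) nor not R = True nor False = False
Hence (B) is false.

Count: 0.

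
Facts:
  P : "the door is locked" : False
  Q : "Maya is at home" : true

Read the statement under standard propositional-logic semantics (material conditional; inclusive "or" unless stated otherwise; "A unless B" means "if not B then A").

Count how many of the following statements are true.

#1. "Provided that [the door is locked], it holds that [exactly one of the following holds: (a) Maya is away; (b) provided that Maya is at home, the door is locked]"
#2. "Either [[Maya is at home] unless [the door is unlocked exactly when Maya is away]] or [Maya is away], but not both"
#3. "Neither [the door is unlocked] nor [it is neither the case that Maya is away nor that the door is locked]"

2

#1: Parsed as P -> (not Q xor (Q -> P))

not Q = not True = False
Q -> P = True -> False = False
not Q xor (Q -> P) = False xor False = False
P -> (not Q xor (Q -> P)) = False -> False = True
Thus #1 is true.

#2: Formalization: (Q or (not P iff not Q)) xor not Q

not P = not False = True
not Q = not True = False
not P iff not Q = True iff False = False
Q or (not P iff not Q) = True or False = True
not Q = not True = False
(Q or (not P iff not Q)) xor not Q = True xor False = True
So #2 is true.

#3: This is not P nor (not Q nor P).

not P = not False = True
not Q = not True = False
not Q nor P = False nor False = True
not P nor (not Q nor P) = True nor True = False
Hence #3 is false.

Count: 2.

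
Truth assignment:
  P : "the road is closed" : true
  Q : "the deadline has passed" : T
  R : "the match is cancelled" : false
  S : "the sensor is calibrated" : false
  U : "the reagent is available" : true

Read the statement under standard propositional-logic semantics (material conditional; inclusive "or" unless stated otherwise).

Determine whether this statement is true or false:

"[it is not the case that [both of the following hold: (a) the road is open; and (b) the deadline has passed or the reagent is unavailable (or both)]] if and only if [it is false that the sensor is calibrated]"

True

Values: P=T, Q=T, U=T, S=F.
In symbols: ¬(¬P ∧ (Q ∨ ¬U)) ↔ ¬S

¬P = ¬T = F
¬U = ¬T = F
Q ∨ ¬U = T ∨ F = T
¬P ∧ (Q ∨ ¬U) = F ∧ T = F
¬(¬P ∧ (Q ∨ ¬U)) = ¬F = T
¬S = ¬F = T
¬(¬P ∧ (Q ∨ ¬U)) ↔ ¬S = T ↔ T = T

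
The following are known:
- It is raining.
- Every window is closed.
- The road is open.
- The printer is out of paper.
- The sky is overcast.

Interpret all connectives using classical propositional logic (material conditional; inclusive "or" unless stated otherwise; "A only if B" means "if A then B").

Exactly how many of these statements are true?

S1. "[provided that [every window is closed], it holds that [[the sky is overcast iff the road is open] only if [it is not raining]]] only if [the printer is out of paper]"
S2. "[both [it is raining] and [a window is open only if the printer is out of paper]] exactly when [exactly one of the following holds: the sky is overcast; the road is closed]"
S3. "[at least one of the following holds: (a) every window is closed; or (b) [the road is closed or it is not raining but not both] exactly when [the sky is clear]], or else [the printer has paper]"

3

Let U = "a window is open" (False), N = "the sky is overcast" (True), M = "the road is closed" (False), G = "it is raining" (True), P = "the printer has paper" (False).

S1: Formalization: (not U -> ((N iff not M) -> not G)) -> not P

not U = not False = True
not M = not False = True
N iff not M = True iff True = True
not G = not True = False
(N iff not M) -> not G = True -> False = False
not U -> ((N iff not M) -> not G) = True -> False = False
not P = not False = True
(not U -> ((N iff not M) -> not G)) -> not P = False -> True = True
Hence S1 is true.

S2: This is (G and (U -> not P)) iff (N xor M).

not P = not False = True
U -> not P = False -> True = True
G and (U -> not P) = True and True = True
N xor M = True xor False = True
(G and (U -> not P)) iff (N xor M) = True iff True = True
So S2 is true.

S3: Formalization: (not U or ((M xor not G) iff not N)) or P

not U = not False = True
not G = not True = False
M xor not G = False xor False = False
not N = not True = False
(M xor not G) iff not N = False iff False = True
not U or ((M xor not G) iff not N) = True or True = True
(not U or ((M xor not G) iff not N)) or P = True or False = True
Hence S3 is true.

3 of the 3 statements are true.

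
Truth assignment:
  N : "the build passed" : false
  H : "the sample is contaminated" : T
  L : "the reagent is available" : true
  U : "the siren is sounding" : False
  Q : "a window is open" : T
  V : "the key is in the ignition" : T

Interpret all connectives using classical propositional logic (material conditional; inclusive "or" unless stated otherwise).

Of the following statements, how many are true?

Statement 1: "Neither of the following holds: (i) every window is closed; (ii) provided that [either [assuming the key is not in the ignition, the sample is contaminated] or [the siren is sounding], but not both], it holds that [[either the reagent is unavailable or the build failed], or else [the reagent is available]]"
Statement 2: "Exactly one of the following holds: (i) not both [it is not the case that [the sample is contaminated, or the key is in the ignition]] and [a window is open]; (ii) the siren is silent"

0

Statement 1: Formalization: not Q nor (((not V -> H) xor U) -> ((not L or not N) or L))

not Q = not True = False
not V = not True = False
not V -> H = False -> True = True
(not V -> H) xor U = True xor False = True
not L = not True = False
not N = not False = True
not L or not N = False or True = True
(not L or not N) or L = True or True = True
((not V -> H) xor U) -> ((not L or not N) or L) = True -> True = True
not Q nor (((not V -> H) xor U) -> ((not L or not N) or L)) = False nor True = False
Thus Statement 1 is false.

Statement 2: Parsed as (not (H or V) nand Q) xor not U

H or V = True or True = True
not (H or V) = not True = False
not (H or V) nand Q = False nand True = True
not U = not False = True
(not (H or V) nand Q) xor not U = True xor True = False
Hence Statement 2 is false.

True statements: 0 (none).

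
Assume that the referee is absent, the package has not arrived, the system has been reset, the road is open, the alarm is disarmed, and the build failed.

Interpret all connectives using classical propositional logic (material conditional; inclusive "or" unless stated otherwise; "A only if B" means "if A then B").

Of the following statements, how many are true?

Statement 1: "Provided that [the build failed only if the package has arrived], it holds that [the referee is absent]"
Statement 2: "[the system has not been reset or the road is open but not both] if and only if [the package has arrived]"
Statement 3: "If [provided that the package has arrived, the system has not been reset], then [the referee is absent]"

Let V = "the build passed" (F), M = "the package has arrived" (F), N = "the referee is present" (F), G = "the system has been reset" (T), D = "the road is closed" (F).

Statement 1: Formalization: (~V -> M) -> ~N

~V = ~F = T
~V -> M = T -> F = F
~N = ~F = T
(~V -> M) -> ~N = F -> T = T
So Statement 1 is true.

Statement 2: Parsed as (~G xor ~D) <-> M

~G = ~T = F
~D = ~F = T
~G xor ~D = F xor T = T
(~G xor ~D) <-> M = T <-> F = F
Hence Statement 2 is false.

Statement 3: This is (M -> ~G) -> ~N.

~G = ~T = F
M -> ~G = F -> F = T
~N = ~F = T
(M -> ~G) -> ~N = T -> T = T
Hence Statement 3 is true.

Count: 2.

2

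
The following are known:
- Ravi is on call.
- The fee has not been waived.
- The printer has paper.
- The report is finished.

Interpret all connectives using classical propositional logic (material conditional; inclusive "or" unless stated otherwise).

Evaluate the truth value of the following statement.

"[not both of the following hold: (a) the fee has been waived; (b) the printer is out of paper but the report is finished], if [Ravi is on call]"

Let V = "Ravi is on call" (True), U = "the fee has been waived" (False), S = "the printer has paper" (True), H = "the report is finished" (True).
In symbols: V -> (U nand (not S and H))

not S = not True = False
not S and H = False and True = False
U nand (not S and H) = False nand False = True
V -> (U nand (not S and H)) = True -> True = True

True.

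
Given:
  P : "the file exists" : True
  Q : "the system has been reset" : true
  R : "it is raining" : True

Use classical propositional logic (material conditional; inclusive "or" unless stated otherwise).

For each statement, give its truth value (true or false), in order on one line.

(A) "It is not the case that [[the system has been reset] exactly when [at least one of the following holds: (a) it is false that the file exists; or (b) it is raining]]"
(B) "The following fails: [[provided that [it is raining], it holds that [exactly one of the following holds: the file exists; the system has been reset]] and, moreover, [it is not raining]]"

(A) false / (B) true

(A): In symbols: ¬(Q ↔ (¬P ∨ R))

¬P = ¬T = F
¬P ∨ R = F ∨ T = T
Q ↔ (¬P ∨ R) = T ↔ T = T
¬(Q ↔ (¬P ∨ R)) = ¬T = F
Thus (A) is false.

(B): In symbols: ¬((R → (P ⊕ Q)) ∧ ¬R)

P ⊕ Q = T ⊕ T = F
R → (P ⊕ Q) = T → F = F
¬R = ¬T = F
(R → (P ⊕ Q)) ∧ ¬R = F ∧ F = F
¬((R → (P ⊕ Q)) ∧ ¬R) = ¬F = T
Hence (B) is true.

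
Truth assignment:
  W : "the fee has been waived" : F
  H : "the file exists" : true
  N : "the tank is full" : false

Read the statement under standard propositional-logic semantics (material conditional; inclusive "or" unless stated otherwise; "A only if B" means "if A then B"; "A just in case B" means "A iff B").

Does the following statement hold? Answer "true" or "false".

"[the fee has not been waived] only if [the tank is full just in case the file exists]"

Values: W=False, N=False, H=True.
Parsed as not W -> (N iff H)

not W = not False = True
N iff H = False iff True = False
not W -> (N iff H) = True -> False = False

The statement is false.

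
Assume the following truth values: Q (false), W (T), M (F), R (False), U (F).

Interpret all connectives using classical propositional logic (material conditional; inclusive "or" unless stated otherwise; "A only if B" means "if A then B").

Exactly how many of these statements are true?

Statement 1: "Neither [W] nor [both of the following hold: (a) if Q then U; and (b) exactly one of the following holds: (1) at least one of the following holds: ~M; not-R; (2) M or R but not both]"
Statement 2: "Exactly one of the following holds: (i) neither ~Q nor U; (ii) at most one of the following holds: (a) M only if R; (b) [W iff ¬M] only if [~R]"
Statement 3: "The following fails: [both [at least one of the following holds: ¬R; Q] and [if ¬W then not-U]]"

0

Statement 1: In symbols: W ↓ ((Q → U) ∧ ((¬M ∨ ¬R) ⊕ (M ⊕ R)))

Q → U = F → F = T
¬M = ¬F = T
¬R = ¬F = T
¬M ∨ ¬R = T ∨ T = T
M ⊕ R = F ⊕ F = F
(¬M ∨ ¬R) ⊕ (M ⊕ R) = T ⊕ F = T
(Q → U) ∧ ((¬M ∨ ¬R) ⊕ (M ⊕ R)) = T ∧ T = T
W ↓ ((Q → U) ∧ ((¬M ∨ ¬R) ⊕ (M ⊕ R))) = T ↓ T = F
Thus Statement 1 is false.

Statement 2: In symbols: (¬Q ↓ U) ⊕ ((M → R) ↑ ((W ↔ ¬M) → ¬R))

¬Q = ¬F = T
¬Q ↓ U = T ↓ F = F
M → R = F → F = T
¬M = ¬F = T
W ↔ ¬M = T ↔ T = T
¬R = ¬F = T
(W ↔ ¬M) → ¬R = T → T = T
(M → R) ↑ ((W ↔ ¬M) → ¬R) = T ↑ T = F
(¬Q ↓ U) ⊕ ((M → R) ↑ ((W ↔ ¬M) → ¬R)) = F ⊕ F = F
So Statement 2 is false.

Statement 3: This is ¬((¬R ∨ Q) ∧ (¬W → ¬U)).

¬R = ¬F = T
¬R ∨ Q = T ∨ F = T
¬W = ¬T = F
¬U = ¬F = T
¬W → ¬U = F → T = T
(¬R ∨ Q) ∧ (¬W → ¬U) = T ∧ T = T
¬((¬R ∨ Q) ∧ (¬W → ¬U)) = ¬T = F
Thus Statement 3 is false.

0 of the 3 statements are true (none).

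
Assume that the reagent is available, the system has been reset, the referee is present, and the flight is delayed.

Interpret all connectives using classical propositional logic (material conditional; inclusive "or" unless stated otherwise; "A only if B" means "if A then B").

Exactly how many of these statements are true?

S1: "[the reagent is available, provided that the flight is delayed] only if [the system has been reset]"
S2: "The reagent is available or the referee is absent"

Let U = "the flight is delayed" (T), L = "the reagent is available" (T), W = "the system has been reset" (T), D = "the referee is present" (T).

S1: In symbols: (U -> L) -> W

U -> L = T -> T = T
(U -> L) -> W = T -> T = T
Hence S1 is true.

S2: Parsed as L | ~D

~D = ~T = F
L | ~D = T | F = T
So S2 is true.

2 of the 2 statements are true.

2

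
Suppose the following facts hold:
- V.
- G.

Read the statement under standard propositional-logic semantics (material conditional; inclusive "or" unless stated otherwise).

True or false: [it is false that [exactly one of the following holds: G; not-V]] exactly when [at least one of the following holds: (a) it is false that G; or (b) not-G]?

Parsed as not (G xor not V) iff (not G or not G)

not V = not True = False
G xor not V = True xor False = True
not (G xor not V) = not True = False
not G = not True = False
not G = not True = False
not G or not G = False or False = False
not (G xor not V) iff (not G or not G) = False iff False = True

true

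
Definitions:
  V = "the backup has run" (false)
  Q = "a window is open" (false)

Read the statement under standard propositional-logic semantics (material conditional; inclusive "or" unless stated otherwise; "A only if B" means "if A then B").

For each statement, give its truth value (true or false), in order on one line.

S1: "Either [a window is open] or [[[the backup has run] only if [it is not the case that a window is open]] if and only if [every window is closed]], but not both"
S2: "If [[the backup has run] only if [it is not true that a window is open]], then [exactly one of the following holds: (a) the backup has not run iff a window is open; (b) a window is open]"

S1: Parsed as Q xor ((V -> not Q) iff not Q)

not Q = not False = True
V -> not Q = False -> True = True
not Q = not False = True
(V -> not Q) iff not Q = True iff True = True
Q xor ((V -> not Q) iff not Q) = False xor True = True
Thus S1 is true.

S2: Formalization: (V -> not Q) -> ((not V iff Q) xor Q)

not Q = not False = True
V -> not Q = False -> True = True
not V = not False = True
not V iff Q = True iff False = False
(not V iff Q) xor Q = False xor False = False
(V -> not Q) -> ((not V iff Q) xor Q) = True -> False = False
So S2 is false.

S1 true, S2 false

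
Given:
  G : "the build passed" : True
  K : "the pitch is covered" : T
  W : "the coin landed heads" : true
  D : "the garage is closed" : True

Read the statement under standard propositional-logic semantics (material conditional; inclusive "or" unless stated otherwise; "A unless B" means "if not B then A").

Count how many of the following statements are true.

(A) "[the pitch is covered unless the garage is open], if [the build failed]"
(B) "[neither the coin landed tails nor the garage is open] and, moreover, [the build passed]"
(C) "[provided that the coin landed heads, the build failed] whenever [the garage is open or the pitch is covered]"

2

(A): Formalization: not G -> (K or not D)

not G = not True = False
not D = not True = False
K or not D = True or False = True
not G -> (K or not D) = False -> True = True
Thus (A) is true.

(B): Parsed as (not W nor not D) and G

not W = not True = False
not D = not True = False
not W nor not D = False nor False = True
(not W nor not D) and G = True and True = True
Thus (B) is true.

(C): Parsed as (not D or K) -> (W -> not G)

not D = not True = False
not D or K = False or True = True
not G = not True = False
W -> not G = True -> False = False
(not D or K) -> (W -> not G) = True -> False = False
Thus (C) is false.

Count: 2.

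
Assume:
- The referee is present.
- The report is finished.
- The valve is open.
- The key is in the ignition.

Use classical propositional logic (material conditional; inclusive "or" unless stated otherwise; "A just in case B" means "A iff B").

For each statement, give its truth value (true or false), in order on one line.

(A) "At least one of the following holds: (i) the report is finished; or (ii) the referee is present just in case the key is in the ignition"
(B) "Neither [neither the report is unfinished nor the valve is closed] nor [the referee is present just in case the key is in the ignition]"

(A) T; (B) F

Let M = "the report is finished" (T), N = "the referee is present" (T), P = "the key is in the ignition" (T), D = "the valve is open" (T).

(A): Parsed as M | (N <-> P)

N <-> P = T <-> T = T
M | (N <-> P) = T | T = T
Hence (A) is true.

(B): Parsed as (~M nor ~D) nor (N <-> P)

~M = ~T = F
~D = ~T = F
~M nor ~D = F nor F = T
N <-> P = T <-> T = T
(~M nor ~D) nor (N <-> P) = T nor T = F
So (B) is false.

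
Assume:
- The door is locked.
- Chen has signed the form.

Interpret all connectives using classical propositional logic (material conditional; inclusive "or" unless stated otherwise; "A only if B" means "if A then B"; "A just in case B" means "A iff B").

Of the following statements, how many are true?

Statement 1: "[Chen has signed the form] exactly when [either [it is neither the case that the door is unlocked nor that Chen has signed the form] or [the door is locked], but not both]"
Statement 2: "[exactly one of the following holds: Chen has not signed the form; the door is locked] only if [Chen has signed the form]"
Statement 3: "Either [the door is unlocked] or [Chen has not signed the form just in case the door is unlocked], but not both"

3

Let Q = "Chen has signed the form" (T), P = "the door is locked" (T).

Statement 1: This is Q ↔ ((¬P ↓ Q) ⊕ P).

¬P = ¬T = F
¬P ↓ Q = F ↓ T = F
(¬P ↓ Q) ⊕ P = F ⊕ T = T
Q ↔ ((¬P ↓ Q) ⊕ P) = T ↔ T = T
So Statement 1 is true.

Statement 2: In symbols: (¬Q ⊕ P) → Q

¬Q = ¬T = F
¬Q ⊕ P = F ⊕ T = T
(¬Q ⊕ P) → Q = T → T = T
Hence Statement 2 is true.

Statement 3: Parsed as ¬P ⊕ (¬Q ↔ ¬P)

¬P = ¬T = F
¬Q = ¬T = F
¬P = ¬T = F
¬Q ↔ ¬P = F ↔ F = T
¬P ⊕ (¬Q ↔ ¬P) = F ⊕ T = T
Thus Statement 3 is true.

True statements: 3.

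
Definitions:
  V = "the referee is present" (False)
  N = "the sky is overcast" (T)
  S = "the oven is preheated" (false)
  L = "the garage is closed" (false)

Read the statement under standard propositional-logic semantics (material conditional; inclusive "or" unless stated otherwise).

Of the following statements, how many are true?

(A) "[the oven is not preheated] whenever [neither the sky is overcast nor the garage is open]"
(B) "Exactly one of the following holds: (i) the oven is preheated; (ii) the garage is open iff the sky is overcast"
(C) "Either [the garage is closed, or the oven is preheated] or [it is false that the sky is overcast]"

(A): This is (N nor not L) -> not S.

not L = not False = True
N nor not L = True nor True = False
not S = not False = True
(N nor not L) -> not S = False -> True = True
Thus (A) is true.

(B): This is S xor (not L iff N).

not L = not False = True
not L iff N = True iff True = True
S xor (not L iff N) = False xor True = True
So (B) is true.

(C): Parsed as (L or S) or not N

L or S = False or False = False
not N = not True = False
(L or S) or not N = False or False = False
Hence (C) is false.

2 of the 3 statements are true ((A), (B)).

2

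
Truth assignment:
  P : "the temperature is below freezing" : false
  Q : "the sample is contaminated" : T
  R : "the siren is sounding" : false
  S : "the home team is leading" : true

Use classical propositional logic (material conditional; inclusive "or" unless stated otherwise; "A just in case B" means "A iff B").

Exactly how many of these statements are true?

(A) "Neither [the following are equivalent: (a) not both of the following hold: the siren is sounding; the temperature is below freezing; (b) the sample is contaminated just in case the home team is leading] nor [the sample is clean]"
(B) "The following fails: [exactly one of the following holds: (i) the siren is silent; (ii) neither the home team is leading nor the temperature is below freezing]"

0

(A): Formalization: ((R ↑ P) ↔ (Q ↔ S)) ↓ ¬Q

R ↑ P = F ↑ F = T
Q ↔ S = T ↔ T = T
(R ↑ P) ↔ (Q ↔ S) = T ↔ T = T
¬Q = ¬T = F
((R ↑ P) ↔ (Q ↔ S)) ↓ ¬Q = T ↓ F = F
So (A) is false.

(B): This is ¬(¬R ⊕ (S ↓ P)).

¬R = ¬F = T
S ↓ P = T ↓ F = F
¬R ⊕ (S ↓ P) = T ⊕ F = T
¬(¬R ⊕ (S ↓ P)) = ¬T = F
Thus (B) is false.

Count: 0.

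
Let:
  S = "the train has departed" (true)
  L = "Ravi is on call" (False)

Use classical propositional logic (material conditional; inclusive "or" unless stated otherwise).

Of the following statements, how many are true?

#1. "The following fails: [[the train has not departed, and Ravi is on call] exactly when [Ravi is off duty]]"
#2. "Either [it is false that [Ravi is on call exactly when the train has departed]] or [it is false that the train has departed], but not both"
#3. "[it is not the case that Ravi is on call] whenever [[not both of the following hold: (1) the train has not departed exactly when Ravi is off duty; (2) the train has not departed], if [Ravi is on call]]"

#1: Formalization: ~((~S & L) <-> ~L)

~S = ~T = F
~S & L = F & F = F
~L = ~F = T
(~S & L) <-> ~L = F <-> T = F
~((~S & L) <-> ~L) = ~F = T
So #1 is true.

#2: Parsed as ~(L <-> S) xor ~S

L <-> S = F <-> T = F
~(L <-> S) = ~F = T
~S = ~T = F
~(L <-> S) xor ~S = T xor F = T
So #2 is true.

#3: Parsed as (L -> ((~S <-> ~L) nand ~S)) -> ~L

~S = ~T = F
~L = ~F = T
~S <-> ~L = F <-> T = F
~S = ~T = F
(~S <-> ~L) nand ~S = F nand F = T
L -> ((~S <-> ~L) nand ~S) = F -> T = T
~L = ~F = T
(L -> ((~S <-> ~L) nand ~S)) -> ~L = T -> T = T
Thus #3 is true.

Count: 3.

3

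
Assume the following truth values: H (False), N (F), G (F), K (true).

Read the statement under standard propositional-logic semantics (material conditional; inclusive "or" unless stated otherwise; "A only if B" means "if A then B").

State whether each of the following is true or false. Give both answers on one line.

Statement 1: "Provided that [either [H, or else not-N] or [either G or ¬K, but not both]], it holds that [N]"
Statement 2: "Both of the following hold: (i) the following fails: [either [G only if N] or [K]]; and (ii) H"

Statement 1: Formalization: ((H ∨ ¬N) ∨ (G ⊕ ¬K)) → N

¬N = ¬F = T
H ∨ ¬N = F ∨ T = T
¬K = ¬T = F
G ⊕ ¬K = F ⊕ F = F
(H ∨ ¬N) ∨ (G ⊕ ¬K) = T ∨ F = T
((H ∨ ¬N) ∨ (G ⊕ ¬K)) → N = T → F = F
So Statement 1 is false.

Statement 2: Parsed as ¬((G → N) ∨ K) ∧ H

G → N = F → F = T
(G → N) ∨ K = T ∨ T = T
¬((G → N) ∨ K) = ¬T = F
¬((G → N) ∨ K) ∧ H = F ∧ F = F
Hence Statement 2 is false.

Statement 1 False; Statement 2 False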